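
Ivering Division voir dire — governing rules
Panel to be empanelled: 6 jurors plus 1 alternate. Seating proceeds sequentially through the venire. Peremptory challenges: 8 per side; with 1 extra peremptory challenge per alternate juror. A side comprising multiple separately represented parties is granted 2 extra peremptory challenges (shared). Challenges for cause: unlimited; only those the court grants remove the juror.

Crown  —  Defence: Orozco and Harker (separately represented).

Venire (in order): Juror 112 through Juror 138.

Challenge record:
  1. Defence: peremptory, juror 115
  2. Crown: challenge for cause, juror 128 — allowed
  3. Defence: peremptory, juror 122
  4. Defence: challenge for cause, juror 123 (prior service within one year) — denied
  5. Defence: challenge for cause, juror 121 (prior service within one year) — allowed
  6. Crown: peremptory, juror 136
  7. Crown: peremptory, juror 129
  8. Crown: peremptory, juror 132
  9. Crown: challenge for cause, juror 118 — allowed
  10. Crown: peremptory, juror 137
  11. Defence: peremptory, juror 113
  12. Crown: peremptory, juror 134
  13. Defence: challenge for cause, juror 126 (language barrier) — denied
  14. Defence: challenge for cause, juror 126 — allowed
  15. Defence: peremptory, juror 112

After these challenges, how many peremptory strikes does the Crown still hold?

4

Crown allotment: 8 base + 1 × 1 alternate = 9.
Crown peremptories used: #136, #129, #132, #137, #134 — 5 (for-cause on #128, #118 don't count).
Remaining: 9 − 5 = 4.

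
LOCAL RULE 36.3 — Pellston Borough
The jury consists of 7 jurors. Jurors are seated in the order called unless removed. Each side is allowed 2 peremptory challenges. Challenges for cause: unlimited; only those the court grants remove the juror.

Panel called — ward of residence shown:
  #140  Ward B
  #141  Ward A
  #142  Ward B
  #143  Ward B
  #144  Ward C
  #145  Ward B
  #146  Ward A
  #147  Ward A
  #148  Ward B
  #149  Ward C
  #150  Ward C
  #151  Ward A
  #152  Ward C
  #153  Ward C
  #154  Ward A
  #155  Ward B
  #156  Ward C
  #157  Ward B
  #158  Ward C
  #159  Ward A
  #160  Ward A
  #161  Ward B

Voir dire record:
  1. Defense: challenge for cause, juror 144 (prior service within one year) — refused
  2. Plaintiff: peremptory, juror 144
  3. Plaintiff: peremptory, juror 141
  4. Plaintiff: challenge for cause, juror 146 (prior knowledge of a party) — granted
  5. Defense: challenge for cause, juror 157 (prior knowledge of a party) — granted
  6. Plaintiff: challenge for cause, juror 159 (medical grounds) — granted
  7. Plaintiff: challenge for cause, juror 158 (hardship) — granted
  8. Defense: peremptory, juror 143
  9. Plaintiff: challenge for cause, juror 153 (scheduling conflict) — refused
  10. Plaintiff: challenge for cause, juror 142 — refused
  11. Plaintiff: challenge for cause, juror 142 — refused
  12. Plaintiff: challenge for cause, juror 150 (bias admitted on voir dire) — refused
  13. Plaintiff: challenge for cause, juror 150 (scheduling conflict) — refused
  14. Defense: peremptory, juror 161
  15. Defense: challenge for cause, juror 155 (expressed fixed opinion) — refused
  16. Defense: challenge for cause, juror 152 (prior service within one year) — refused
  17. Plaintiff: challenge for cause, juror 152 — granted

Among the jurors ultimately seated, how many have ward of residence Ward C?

2

Removed: #141, #143, #144, #146, #152, #157, #158, #159, #161.
Seated jurors 1–7: #140, #142, #145, #147, #148, #149, #150.
Of those, in Ward C: #149, #150 → 2.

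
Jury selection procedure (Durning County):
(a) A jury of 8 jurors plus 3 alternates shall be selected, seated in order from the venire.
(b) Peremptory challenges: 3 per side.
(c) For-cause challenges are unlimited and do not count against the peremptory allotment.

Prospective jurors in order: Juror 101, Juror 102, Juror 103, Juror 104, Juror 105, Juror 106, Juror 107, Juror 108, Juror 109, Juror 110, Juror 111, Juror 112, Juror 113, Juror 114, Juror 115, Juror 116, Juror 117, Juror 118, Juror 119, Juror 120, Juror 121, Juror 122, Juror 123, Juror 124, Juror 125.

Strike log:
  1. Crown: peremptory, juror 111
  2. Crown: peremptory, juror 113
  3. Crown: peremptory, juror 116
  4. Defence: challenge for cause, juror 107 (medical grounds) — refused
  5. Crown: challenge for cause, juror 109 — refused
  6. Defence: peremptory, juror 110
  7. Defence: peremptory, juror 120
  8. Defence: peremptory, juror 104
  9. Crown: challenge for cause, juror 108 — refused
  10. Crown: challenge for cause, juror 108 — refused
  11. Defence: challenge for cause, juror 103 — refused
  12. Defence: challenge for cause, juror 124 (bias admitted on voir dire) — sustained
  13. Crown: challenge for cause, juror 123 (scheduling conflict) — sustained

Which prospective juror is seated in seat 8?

Removed: #104, #110, #111, #113, #116, #120, #123, #124. (#103, #107, #108, #109 stay — for-cause denied.)
Seating in order: seats 1–8 → #101, #102, #103, #105, #106, #107, #108, #109; alternates → #112, #114, #115.
So seat 8 is #109.

109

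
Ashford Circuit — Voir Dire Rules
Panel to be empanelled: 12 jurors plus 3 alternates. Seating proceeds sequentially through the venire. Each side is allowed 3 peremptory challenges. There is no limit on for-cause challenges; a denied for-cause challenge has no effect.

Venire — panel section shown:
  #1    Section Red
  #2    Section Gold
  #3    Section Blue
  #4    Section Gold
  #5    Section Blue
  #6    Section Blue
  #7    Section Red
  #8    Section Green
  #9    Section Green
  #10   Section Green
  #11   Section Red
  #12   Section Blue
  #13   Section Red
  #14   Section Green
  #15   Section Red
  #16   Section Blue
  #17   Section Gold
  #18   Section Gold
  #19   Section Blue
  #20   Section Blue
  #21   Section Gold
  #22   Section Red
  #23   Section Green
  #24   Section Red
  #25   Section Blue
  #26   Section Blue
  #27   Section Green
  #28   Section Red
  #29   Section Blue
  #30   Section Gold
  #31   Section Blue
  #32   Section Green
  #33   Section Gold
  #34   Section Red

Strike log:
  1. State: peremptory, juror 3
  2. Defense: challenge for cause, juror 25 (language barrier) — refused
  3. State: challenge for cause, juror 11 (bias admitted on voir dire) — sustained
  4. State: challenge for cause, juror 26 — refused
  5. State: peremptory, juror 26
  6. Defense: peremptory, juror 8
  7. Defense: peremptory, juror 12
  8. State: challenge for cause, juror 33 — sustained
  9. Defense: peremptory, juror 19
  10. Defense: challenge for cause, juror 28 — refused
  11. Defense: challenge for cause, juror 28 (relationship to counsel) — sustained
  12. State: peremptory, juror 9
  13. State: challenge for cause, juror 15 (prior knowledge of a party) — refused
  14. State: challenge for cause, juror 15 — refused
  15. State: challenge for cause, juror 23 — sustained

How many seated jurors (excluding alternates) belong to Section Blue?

Removed: #3, #8, #9, #11, #12, #19, #23, #26, #28, #33.
Seated jurors 1–12: #1, #2, #4, #5, #6, #7, #10, #13, #14, #15, #16, #17 (alternates #18, #20, #21 not counted).
Of those, in Section Blue: #5, #6, #16 → 3.

3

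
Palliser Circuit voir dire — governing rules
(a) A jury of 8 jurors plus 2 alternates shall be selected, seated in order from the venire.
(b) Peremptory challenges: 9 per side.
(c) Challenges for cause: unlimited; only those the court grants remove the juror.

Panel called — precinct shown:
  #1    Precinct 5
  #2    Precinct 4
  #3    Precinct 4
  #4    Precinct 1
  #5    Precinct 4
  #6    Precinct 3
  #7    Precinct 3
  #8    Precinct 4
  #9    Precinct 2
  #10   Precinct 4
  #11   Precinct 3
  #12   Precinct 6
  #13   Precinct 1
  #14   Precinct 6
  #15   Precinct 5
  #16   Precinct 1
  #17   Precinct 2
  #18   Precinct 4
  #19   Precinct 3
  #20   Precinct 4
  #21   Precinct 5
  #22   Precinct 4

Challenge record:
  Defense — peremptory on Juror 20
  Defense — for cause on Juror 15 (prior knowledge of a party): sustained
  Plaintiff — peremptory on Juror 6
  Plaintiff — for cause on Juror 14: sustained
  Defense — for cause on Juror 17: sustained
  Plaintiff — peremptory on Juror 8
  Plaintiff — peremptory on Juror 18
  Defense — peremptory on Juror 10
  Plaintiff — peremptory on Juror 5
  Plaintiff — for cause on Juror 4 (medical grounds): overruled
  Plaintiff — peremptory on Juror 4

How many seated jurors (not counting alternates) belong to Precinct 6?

1

Removed: #4, #5, #6, #8, #10, #14, #15, #17, #18, #20.
Seated jurors 1–8: #1, #2, #3, #7, #9, #11, #12, #13 (alternates #16, #19 not counted).
Of those, in Precinct 6: #12 → 1.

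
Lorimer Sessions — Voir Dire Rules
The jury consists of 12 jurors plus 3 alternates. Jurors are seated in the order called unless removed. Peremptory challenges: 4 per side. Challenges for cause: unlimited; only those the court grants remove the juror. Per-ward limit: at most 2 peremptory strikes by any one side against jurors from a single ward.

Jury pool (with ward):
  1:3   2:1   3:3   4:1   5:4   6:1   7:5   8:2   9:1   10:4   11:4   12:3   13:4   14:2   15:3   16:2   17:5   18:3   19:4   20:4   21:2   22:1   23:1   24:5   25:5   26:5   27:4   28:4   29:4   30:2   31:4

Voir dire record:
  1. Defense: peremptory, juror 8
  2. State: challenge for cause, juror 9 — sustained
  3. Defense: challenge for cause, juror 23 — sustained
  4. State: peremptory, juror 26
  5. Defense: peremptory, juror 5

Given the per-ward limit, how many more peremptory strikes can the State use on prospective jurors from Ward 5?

1

State peremptories so far: #26 — 1 of 4 used, 3 left overall.
Against Ward 5: #26 — 1 used; per-ward cap 2 leaves 1.
Binding limit: min(3, 1) = 1.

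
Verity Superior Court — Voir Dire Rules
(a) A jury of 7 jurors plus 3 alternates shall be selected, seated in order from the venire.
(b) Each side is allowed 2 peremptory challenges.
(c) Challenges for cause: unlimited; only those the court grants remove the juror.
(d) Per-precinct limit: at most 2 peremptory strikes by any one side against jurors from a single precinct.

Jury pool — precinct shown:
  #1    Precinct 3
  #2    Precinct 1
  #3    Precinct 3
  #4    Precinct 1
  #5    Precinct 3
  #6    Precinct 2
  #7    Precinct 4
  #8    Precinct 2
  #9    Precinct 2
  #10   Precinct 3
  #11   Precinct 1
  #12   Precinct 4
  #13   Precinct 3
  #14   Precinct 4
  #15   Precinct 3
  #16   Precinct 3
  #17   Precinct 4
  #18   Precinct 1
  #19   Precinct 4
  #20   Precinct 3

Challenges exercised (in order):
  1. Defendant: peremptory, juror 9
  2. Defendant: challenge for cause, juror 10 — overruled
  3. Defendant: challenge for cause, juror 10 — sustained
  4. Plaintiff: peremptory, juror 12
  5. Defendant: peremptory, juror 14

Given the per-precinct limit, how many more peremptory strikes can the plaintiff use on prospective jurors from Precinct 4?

1

Plaintiff peremptories so far: #12 — 1 of 2 used, 1 left overall.
Against Precinct 4: #12 — 1 used; per-precinct cap 2 leaves 1.
Binding limit: min(1, 1) = 1.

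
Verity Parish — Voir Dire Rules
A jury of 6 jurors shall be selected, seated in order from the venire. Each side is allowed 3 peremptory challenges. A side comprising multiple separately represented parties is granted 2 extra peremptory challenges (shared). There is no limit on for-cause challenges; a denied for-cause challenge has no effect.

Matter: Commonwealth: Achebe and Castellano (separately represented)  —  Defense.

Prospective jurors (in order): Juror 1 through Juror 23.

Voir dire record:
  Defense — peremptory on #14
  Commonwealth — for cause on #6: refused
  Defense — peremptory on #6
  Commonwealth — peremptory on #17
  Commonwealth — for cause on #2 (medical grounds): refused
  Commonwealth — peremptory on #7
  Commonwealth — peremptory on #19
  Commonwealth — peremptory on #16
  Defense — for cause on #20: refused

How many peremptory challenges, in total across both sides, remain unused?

2

Commonwealth allotment: 3 base + 2 multi-party = 5. Defense allotment: 3.
Commonwealth peremptories used: #17, #7, #19, #16 — 4 (for-cause on #6, #2 don't count).
Defense peremptories used: #14, #6 — 2 (the for-cause on #20 doesn't count).
Remaining: (5 − 4) + (3 − 2) = 2.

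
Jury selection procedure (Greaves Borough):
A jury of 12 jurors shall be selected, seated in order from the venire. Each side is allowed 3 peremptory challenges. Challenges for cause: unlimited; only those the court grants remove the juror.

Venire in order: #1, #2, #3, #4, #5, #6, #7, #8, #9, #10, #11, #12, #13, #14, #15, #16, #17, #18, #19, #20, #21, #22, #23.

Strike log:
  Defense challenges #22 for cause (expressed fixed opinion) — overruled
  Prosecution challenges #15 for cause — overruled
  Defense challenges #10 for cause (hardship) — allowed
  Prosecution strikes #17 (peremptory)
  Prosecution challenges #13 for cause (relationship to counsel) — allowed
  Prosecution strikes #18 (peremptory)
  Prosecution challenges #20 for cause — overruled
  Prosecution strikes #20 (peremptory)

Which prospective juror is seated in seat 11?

Removed: #10, #13, #17, #18, #20. (#15, #22 stay — for-cause denied.)
Seating in order: seats 1–12 → #1, #2, #3, #4, #5, #6, #7, #8, #9, #11, #12, #14.
So seat 11 is #12.

12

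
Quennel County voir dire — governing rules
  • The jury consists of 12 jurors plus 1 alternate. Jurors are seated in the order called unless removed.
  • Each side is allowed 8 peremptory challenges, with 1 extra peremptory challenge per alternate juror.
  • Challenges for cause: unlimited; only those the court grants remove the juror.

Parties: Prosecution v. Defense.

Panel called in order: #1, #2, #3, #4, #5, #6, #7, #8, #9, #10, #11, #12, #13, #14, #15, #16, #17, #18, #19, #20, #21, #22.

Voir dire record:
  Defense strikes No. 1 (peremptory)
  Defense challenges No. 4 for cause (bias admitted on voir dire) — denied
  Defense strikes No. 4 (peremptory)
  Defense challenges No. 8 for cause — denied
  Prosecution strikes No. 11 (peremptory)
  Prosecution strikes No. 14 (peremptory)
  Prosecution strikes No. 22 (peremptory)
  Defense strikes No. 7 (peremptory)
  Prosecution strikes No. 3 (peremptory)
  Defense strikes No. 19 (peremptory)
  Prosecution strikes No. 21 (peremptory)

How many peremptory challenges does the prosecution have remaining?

Prosecution allotment: 8 base + 1 × 1 alternate = 9.
Prosecution peremptories used: #11, #14, #22, #3, #21 — 5.
Remaining: 9 − 5 = 4.

4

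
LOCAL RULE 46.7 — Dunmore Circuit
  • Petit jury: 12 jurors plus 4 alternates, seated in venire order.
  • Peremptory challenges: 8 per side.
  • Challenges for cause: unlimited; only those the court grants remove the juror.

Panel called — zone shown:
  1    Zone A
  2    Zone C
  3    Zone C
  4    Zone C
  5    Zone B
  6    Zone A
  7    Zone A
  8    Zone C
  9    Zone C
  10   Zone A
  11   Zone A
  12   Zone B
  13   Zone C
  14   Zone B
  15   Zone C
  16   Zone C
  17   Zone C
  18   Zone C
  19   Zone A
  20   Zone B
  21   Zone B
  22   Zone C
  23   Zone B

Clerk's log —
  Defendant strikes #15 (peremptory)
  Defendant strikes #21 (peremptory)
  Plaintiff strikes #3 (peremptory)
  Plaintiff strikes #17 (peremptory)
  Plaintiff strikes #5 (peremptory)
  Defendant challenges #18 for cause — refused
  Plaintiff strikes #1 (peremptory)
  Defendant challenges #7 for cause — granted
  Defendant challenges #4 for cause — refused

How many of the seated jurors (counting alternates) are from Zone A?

4

Removed: #1, #3, #5, #7, #15, #17, #21.
Seated (16 incl. alternates): #2, #4, #6, #8, #9, #10, #11, #12, #13, #14, #16, #18, #19, #20, #22, #23.
Of those, in Zone A: #6, #10, #11, #19 → 4.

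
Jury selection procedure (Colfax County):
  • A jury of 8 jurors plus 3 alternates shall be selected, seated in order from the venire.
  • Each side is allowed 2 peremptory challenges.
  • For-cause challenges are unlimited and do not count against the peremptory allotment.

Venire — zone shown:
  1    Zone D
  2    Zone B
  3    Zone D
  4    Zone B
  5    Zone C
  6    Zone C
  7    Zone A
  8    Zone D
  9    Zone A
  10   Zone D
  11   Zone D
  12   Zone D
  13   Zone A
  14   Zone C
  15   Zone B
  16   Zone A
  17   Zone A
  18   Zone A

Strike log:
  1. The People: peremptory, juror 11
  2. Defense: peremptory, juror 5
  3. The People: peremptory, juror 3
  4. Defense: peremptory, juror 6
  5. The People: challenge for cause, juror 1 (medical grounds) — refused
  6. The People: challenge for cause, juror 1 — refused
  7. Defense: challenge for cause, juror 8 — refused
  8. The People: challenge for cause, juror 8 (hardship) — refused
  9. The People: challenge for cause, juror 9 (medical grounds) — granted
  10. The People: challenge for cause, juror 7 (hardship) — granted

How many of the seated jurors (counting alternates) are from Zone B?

Removed: #3, #5, #6, #7, #9, #11.
Seated (11 incl. alternates): #1, #2, #4, #8, #10, #12, #13, #14, #15, #16, #17.
Of those, in Zone B: #2, #4, #15 → 3.

3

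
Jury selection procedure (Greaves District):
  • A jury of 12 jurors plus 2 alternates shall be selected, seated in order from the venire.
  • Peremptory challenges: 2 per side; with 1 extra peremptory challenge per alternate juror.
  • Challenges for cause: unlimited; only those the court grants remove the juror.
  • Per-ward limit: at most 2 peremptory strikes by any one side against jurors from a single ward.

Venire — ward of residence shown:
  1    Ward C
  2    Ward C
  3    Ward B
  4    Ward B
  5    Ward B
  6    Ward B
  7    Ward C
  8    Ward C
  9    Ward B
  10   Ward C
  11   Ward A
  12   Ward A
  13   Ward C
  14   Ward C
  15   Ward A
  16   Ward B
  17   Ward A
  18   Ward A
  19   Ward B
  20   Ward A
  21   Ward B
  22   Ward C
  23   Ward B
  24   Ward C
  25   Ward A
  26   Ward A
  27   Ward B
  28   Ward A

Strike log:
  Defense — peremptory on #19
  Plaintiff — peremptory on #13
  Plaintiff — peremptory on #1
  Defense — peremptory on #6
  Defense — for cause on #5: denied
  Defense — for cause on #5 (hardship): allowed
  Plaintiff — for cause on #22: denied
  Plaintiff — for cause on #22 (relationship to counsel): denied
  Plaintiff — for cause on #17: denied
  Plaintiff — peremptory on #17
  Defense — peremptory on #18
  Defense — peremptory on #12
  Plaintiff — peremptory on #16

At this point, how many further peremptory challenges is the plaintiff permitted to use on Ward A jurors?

Plaintiff peremptories so far: #13, #1, #17, #16 — 4 of 4 used, 0 left overall.
Against Ward A: #17 — 1 used; per-ward cap 2 leaves 1.
Binding limit: min(0, 1) = 0.

0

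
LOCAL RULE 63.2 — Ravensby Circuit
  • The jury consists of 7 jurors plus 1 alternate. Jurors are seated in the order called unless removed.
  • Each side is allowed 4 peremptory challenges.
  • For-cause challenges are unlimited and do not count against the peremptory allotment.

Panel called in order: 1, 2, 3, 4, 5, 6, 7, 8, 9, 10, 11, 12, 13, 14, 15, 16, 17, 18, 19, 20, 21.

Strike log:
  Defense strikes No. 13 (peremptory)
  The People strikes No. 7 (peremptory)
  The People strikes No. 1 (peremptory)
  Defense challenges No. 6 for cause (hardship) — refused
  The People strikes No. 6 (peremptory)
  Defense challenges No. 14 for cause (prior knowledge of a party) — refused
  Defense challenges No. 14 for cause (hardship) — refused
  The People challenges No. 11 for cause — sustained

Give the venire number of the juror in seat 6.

9

Removed: #1, #6, #7, #11, #13. (#14 stays — for-cause denied.)
Filling seats in venire order through position 6: #2, #3, #4, #5, #8, #9.
So seat 6 is #9.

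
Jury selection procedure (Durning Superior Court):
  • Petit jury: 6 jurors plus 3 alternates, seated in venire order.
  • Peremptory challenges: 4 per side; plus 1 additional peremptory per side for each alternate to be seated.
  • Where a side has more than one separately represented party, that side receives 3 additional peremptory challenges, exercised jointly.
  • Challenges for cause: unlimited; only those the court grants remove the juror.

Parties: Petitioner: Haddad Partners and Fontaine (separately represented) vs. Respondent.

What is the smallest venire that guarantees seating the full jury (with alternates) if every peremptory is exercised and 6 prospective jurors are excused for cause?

32

Seats to fill: 6 + 3 alternates = 9.
Peremptories — Petitioner: 4 + 1×3 + 3 = 10; Respondent: 4 + 1×3 = 7; total 17.
For-cause removals: 6.
Minimum venire: 9 + 17 + 6 = 32.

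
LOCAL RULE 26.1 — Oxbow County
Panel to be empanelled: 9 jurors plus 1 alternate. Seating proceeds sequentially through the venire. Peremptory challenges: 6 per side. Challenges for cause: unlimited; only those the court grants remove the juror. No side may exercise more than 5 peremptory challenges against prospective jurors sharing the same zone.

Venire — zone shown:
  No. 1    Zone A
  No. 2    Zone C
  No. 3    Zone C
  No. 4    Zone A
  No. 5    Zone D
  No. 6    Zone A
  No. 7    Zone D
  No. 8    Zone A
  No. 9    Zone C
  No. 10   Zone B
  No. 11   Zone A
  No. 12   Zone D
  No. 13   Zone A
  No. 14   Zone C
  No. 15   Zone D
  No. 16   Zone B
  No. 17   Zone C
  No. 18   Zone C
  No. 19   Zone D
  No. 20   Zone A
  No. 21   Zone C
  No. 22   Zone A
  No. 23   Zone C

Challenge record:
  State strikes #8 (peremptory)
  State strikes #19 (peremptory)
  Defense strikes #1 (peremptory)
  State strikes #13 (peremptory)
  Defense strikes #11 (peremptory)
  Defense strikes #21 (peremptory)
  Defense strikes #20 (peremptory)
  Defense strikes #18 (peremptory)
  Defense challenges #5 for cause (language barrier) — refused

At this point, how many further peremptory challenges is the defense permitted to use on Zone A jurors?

1

Defense peremptories so far: #1, #11, #21, #20, #18 — 5 of 6 used, 1 left overall.
Against Zone A: #1, #11, #20 — 3 used; per-zone cap 5 leaves 2.
Binding limit: min(1, 2) = 1.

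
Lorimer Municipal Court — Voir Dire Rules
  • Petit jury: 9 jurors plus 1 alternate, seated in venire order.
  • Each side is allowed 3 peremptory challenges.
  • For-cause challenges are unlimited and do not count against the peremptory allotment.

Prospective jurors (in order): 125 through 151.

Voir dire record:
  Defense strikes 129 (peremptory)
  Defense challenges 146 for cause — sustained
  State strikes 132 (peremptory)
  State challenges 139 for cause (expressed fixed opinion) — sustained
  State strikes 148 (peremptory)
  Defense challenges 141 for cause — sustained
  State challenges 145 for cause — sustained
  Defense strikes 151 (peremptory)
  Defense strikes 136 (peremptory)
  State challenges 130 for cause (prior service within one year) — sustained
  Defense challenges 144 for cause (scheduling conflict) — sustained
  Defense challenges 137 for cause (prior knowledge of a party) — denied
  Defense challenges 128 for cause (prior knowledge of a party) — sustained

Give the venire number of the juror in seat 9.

138

Removed: #128, #129, #130, #132, #136, #139, #141, #144, #145, #146, #148, #151. (#137 stays — for-cause denied.)
Filling seats in venire order through position 9: #125, #126, #127, #131, #133, #134, #135, #137, #138.
So seat 9 is #138.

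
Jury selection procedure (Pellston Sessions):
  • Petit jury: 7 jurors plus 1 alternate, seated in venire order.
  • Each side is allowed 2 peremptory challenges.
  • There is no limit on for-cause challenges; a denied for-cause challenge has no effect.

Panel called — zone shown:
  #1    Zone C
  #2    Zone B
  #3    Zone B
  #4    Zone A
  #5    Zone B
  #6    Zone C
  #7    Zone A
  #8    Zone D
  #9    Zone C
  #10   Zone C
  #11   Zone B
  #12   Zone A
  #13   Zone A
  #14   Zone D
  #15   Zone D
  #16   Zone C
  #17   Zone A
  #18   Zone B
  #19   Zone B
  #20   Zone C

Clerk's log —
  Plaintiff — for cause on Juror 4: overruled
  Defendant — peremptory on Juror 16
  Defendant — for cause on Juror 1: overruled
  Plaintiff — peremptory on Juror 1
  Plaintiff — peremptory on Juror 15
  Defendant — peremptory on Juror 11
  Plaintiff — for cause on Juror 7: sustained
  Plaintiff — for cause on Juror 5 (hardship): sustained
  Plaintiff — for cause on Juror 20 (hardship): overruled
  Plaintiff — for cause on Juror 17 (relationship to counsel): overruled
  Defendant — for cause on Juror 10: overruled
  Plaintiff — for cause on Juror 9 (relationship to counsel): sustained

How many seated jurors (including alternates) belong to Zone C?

Removed: #1, #5, #7, #9, #11, #15, #16.
Seated (8 incl. alternates): #2, #3, #4, #6, #8, #10, #12, #13.
Of those, in Zone C: #6, #10 → 2.

2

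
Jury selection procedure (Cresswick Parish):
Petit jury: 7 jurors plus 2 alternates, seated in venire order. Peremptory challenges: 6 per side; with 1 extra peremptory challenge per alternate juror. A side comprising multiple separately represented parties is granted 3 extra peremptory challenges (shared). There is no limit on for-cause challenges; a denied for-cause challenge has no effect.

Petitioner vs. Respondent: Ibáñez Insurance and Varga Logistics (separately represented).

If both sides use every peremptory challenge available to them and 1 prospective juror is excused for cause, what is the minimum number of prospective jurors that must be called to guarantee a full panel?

29

Seats to fill: 7 + 2 alternates = 9.
Peremptories — Petitioner: 6 + 1×2 = 8; Respondent: 6 + 1×2 + 3 = 11; total 19.
For-cause removals: 1.
Minimum venire: 9 + 19 + 1 = 29.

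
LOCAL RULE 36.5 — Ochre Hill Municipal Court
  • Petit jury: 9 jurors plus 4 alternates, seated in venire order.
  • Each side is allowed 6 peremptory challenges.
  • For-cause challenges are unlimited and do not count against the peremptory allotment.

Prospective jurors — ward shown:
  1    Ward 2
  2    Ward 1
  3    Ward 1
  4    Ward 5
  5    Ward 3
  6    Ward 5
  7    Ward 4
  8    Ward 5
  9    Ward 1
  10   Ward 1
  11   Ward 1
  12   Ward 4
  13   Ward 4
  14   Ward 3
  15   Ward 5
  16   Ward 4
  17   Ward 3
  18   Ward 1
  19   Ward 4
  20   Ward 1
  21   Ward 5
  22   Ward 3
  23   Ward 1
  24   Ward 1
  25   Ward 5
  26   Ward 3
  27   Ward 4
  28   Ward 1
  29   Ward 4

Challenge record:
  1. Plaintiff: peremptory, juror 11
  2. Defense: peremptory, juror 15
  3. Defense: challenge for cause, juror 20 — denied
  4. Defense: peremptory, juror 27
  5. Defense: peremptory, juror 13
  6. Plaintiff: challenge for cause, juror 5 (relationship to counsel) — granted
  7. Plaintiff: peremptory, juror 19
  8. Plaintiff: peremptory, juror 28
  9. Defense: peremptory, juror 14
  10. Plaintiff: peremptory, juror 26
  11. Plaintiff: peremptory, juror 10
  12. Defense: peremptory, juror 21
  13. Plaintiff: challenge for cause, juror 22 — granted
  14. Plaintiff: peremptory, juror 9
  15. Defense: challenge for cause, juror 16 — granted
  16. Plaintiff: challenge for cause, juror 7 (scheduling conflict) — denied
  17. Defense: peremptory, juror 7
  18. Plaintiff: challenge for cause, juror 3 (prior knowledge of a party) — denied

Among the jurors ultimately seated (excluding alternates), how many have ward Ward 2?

1

Removed: #5, #7, #9, #10, #11, #13, #14, #15, #16, #19, #21, #22, #26, #27, #28.
Seated jurors 1–9: #1, #2, #3, #4, #6, #8, #12, #17, #18 (alternates #20, #23, #24, #25 not counted).
Of those, in Ward 2: #1 → 1.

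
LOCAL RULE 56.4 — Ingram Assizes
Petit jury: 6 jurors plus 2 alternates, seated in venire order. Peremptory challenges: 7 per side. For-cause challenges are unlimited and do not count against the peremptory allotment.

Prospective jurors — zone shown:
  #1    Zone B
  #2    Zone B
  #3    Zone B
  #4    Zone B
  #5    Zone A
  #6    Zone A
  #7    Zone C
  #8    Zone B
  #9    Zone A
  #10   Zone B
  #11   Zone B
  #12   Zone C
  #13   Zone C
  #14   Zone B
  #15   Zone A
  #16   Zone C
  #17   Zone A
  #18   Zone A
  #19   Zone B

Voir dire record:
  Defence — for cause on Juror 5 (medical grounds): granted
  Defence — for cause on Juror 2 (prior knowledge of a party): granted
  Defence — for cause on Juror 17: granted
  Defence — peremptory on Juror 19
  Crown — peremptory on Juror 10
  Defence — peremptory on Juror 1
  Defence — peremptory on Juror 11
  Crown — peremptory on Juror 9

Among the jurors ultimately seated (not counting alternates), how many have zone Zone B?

Removed: #1, #2, #5, #9, #10, #11, #17, #19.
Seated jurors 1–6: #3, #4, #6, #7, #8, #12 (alternates #13, #14 not counted).
Of those, in Zone B: #3, #4, #8 → 3.

3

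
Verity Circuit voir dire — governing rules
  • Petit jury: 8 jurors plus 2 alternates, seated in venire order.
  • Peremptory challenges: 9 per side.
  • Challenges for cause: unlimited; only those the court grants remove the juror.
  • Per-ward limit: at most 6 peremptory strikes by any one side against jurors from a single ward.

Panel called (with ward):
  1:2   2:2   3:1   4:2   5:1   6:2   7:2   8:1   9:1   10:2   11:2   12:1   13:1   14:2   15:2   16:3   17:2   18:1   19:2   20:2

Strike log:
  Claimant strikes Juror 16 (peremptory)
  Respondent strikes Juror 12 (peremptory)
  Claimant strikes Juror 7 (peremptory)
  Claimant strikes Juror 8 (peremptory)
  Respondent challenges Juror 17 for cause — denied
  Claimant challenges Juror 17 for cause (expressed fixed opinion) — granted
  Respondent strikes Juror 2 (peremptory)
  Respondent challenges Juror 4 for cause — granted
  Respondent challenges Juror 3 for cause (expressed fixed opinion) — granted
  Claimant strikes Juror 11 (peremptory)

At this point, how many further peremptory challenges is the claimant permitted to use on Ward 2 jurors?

Claimant peremptories so far: #16, #7, #8, #11 — 4 of 9 used, 5 left overall.
Against Ward 2: #7, #11 — 2 used; per-ward cap 6 leaves 4.
Binding limit: min(5, 4) = 4.

4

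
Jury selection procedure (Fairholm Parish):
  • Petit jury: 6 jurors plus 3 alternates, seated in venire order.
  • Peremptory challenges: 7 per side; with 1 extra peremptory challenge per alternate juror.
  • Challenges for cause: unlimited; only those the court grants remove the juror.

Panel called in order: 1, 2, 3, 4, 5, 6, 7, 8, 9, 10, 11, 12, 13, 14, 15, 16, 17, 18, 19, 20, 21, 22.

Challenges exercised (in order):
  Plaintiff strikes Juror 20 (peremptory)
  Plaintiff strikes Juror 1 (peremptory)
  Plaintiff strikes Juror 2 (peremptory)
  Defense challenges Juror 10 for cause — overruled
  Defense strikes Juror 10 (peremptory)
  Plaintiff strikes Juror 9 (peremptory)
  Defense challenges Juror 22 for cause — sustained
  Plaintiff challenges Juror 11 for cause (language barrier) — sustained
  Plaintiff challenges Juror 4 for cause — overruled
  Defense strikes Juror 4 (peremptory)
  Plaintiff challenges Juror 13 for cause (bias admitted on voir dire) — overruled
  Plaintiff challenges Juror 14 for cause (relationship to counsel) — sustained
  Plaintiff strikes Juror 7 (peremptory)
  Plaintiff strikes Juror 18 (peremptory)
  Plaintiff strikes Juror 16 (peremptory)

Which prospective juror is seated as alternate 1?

15

Removed: #1, #2, #4, #7, #9, #10, #11, #14, #16, #18, #20, #22. (#13 stays — for-cause denied.)
Seating in order: seats 1–6 → #3, #5, #6, #8, #12, #13; alternates → #15, #17, #19.
So alternate 1 is #15.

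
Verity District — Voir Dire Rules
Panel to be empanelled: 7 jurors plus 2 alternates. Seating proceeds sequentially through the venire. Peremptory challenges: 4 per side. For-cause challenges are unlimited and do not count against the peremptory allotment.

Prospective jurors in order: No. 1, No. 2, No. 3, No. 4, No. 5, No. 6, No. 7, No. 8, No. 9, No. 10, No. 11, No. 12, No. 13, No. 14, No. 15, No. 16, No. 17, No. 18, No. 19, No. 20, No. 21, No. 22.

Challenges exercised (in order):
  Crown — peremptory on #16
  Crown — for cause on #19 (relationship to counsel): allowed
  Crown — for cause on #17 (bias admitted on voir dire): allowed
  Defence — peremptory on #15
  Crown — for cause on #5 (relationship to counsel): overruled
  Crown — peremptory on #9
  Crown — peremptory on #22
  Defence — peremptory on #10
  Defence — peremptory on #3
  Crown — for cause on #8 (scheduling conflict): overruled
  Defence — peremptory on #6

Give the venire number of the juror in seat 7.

Removed: #3, #6, #9, #10, #15, #16, #17, #19, #22. (#5, #8 stay — for-cause denied.)
Seating in order: seats 1–7 → #1, #2, #4, #5, #7, #8, #11; alternates → #12, #13.
So seat 7 is #11.

11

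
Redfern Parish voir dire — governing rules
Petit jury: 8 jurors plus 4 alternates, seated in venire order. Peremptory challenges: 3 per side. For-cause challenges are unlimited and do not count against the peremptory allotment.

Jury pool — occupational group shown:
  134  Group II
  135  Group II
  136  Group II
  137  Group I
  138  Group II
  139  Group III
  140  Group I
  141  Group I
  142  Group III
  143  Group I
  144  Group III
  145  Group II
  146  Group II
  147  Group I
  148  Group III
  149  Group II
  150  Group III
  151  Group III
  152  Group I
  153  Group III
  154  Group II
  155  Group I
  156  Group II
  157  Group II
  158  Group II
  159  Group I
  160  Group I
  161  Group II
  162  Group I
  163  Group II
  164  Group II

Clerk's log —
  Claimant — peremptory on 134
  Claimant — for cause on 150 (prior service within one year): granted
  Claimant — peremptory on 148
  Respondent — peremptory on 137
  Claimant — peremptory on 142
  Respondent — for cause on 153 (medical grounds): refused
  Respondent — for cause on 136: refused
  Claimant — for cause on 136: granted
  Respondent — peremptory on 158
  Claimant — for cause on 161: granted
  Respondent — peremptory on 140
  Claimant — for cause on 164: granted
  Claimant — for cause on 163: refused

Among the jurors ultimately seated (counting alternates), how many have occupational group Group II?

5

Removed: #134, #136, #137, #140, #142, #148, #150, #158, #161, #164.
Seated (12 incl. alternates): #135, #138, #139, #141, #143, #144, #145, #146, #147, #149, #151, #152.
Of those, in Group II: #135, #138, #145, #146, #149 → 5.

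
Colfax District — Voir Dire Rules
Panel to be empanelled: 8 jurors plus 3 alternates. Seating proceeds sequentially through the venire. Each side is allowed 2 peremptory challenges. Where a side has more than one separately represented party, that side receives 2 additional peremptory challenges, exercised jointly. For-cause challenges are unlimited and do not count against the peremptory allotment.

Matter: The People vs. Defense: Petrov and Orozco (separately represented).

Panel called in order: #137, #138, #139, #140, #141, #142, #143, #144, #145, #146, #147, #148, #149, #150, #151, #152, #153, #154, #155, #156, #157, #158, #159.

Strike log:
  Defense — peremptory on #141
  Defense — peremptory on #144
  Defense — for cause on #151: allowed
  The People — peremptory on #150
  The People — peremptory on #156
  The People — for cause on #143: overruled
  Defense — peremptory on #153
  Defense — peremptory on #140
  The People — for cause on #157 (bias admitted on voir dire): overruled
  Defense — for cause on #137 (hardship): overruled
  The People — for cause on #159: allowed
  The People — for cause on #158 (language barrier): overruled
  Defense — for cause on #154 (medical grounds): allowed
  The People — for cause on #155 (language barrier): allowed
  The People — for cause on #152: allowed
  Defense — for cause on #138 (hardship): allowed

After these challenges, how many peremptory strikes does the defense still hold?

0

Defense allotment: 2 base + 2 multi-party = 4.
Defense peremptories used: #141, #144, #153, #140 — 4 (for-cause on #151, #137, #154, #138 don't count).
Remaining: 4 − 4 = 0.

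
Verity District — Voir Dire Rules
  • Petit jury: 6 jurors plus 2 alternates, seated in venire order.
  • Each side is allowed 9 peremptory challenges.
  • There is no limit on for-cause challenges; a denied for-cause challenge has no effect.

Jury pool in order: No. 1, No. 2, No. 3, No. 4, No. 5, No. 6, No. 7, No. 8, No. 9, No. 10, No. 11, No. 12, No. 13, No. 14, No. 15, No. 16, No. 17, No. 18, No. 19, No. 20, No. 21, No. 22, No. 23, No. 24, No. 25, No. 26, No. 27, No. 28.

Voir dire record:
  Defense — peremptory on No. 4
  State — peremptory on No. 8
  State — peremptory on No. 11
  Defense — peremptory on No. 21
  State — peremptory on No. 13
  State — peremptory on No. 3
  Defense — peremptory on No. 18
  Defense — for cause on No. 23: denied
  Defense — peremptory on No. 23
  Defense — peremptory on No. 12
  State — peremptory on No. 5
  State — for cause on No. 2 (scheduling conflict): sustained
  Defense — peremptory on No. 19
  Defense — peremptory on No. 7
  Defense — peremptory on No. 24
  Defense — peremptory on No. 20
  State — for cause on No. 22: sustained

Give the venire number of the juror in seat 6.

Removed: #2, #3, #4, #5, #7, #8, #11, #12, #13, #18, #19, #20, #21, #22, #23, #24.
Seating in order: seats 1–6 → #1, #6, #9, #10, #14, #15; alternates → #16, #17.
So seat 6 is #15.

15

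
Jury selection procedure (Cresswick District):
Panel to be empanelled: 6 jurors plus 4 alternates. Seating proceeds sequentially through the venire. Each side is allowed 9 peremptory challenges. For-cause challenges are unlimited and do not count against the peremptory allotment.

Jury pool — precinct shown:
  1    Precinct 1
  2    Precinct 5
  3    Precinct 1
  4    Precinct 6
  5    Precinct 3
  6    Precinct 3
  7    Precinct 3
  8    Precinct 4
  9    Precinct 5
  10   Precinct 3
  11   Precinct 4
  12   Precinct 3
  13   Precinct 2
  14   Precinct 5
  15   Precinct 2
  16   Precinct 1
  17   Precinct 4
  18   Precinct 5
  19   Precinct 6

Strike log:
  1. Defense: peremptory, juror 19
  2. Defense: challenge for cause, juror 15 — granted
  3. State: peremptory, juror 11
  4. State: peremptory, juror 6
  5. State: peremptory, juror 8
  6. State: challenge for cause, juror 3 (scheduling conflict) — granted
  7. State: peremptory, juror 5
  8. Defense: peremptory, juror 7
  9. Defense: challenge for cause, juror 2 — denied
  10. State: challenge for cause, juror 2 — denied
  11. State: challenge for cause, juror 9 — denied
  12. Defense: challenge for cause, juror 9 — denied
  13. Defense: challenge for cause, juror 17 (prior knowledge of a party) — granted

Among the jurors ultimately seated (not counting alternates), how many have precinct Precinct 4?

0

Removed: #3, #5, #6, #7, #8, #11, #15, #17, #19.
Seated jurors 1–6: #1, #2, #4, #9, #10, #12 (alternates #13, #14, #16, #18 not counted).
None of those are in Precinct 4 → 0.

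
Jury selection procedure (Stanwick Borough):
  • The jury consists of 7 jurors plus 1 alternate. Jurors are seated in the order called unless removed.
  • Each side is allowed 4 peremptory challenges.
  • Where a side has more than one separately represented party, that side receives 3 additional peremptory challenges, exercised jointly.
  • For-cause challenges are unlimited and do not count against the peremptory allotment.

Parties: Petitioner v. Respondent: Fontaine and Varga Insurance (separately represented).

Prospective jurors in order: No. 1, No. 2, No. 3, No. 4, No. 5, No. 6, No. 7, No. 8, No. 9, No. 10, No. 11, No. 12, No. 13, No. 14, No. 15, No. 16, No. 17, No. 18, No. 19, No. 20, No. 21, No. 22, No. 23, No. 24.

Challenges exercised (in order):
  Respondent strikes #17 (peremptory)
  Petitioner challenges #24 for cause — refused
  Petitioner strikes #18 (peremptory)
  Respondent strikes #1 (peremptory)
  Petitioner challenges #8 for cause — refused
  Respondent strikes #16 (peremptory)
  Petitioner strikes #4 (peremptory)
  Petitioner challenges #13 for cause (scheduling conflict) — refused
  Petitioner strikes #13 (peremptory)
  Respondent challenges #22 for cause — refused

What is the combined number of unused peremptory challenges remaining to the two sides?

Petitioner allotment: 4. Respondent allotment: 4 base + 3 multi-party = 7.
Petitioner peremptories used: #18, #4, #13 — 3 (for-cause on #24, #8, #13 don't count).
Respondent peremptories used: #17, #1, #16 — 3 (the for-cause on #22 doesn't count).
Remaining: (4 − 3) + (7 − 3) = 5.

5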